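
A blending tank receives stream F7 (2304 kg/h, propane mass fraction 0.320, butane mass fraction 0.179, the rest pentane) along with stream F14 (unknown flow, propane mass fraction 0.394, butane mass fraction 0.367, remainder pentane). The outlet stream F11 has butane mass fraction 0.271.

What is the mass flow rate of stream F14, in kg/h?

Let F14 be the unknown flow. Total out = 2304 + F14.
butane balance: 412.42 + 0.367·F14 = 0.271·(2304 + F14)
(0.367 − 0.271)·F14 = 0.271×2304 − 412.42 = 211.97
F14 = 211.97 / 0.096 = 2208 kg/h

2208 kg/h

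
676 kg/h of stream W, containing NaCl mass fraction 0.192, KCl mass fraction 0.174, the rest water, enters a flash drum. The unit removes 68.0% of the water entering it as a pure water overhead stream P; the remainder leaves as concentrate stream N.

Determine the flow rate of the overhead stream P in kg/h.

291.4 kg/h

water entering = 676×0.634 = 428.58 kg/h; overhead removed = 0.680×428.58 = 291.44 kg/h.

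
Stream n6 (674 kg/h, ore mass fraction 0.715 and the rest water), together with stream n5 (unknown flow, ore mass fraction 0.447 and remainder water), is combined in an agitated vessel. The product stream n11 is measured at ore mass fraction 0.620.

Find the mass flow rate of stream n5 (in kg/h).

Let n5 be the unknown flow. Total out = 674 + n5.
ore balance: 481.91 + 0.447·n5 = 0.620·(674 + n5)
(0.447 − 0.620)·n5 = 0.620×674 − 481.91 = -64.03
n5 = -64.03 / -0.173 = 370.12 kg/h

370.1 kg/h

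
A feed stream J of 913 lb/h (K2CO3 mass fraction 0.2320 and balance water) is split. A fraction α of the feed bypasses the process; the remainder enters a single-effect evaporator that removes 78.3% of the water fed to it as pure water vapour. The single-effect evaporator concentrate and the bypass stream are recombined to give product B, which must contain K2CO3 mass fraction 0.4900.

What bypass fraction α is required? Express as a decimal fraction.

0.124

All 913×0.232 = 211.82 lb/h of K2CO3 reaches B, so B = 211.82/0.490 = 432.28 lb/h and vapour = 480.72 lb/h.
The evaporator receives (1−α)·913 of feed at 0.768 water and removes 0.783 of that water:
0.783×0.768×(1−α)×913 = 480.72
(1−α) = 480.72/549.03 = 0.8756;  α = 0.1244.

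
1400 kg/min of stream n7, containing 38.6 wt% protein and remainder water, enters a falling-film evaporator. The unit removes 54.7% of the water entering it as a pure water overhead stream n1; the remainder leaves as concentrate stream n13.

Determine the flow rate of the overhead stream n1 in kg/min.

470.2 kg/min

water entering = 1400×0.614 = 859.6 kg/min; overhead removed = 0.547×859.6 = 470.2 kg/min.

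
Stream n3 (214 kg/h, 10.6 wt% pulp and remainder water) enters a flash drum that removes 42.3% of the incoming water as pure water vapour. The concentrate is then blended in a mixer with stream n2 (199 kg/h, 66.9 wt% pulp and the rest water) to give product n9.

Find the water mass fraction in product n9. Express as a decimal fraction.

Vapour removed = 0.423×0.894×214 = 80.927 kg/h; concentrate = 133.07 kg/h.
water reaching the mixer = 110.39 (from concentrate) + 199×0.331 = 176.26 kg/h.
Product flow = 133.07 + 199 = 332.07 kg/h; water fraction = 0.531.

0.531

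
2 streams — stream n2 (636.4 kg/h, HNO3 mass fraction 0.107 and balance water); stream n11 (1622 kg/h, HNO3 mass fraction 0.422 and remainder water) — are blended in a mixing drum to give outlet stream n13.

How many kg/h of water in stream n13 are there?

water out = water in = 636.4×0.893 + 1622×0.578 = 1505.8 kg/h.

1506 kg/h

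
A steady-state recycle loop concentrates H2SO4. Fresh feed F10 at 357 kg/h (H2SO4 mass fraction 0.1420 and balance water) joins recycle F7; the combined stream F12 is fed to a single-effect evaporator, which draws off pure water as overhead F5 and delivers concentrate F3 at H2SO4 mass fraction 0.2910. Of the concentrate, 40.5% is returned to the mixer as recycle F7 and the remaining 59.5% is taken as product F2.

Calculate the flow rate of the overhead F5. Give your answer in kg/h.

Overall H2SO4 balance (none leaves overhead): H2SO4 in fresh feed = H2SO4 in product, i.e. 357×0.142 = (1−0.405)·F3·0.291.
F3 = 50.694/(0.291×0.595) = 292.78 kg/h.
Recycle F7 = 0.405×292.78 = 118.58 kg/h.
Combined feed F12 = 357 + 118.58 = 475.58 kg/h.
Overhead F5 = F12 − F3 = 475.58 − 292.78 = 182.79 kg/h.

182.8 kg/h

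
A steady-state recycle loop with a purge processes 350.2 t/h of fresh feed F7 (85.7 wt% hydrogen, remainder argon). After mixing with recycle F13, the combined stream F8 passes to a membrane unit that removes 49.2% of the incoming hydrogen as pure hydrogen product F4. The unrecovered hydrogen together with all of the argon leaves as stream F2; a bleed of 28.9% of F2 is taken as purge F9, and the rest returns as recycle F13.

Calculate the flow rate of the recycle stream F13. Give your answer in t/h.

292.9 t/h

argon enters only via F7 and leaves only via the purge: 350.2×0.143 = 0.289×(argon in F2), and the membrane unit passes all argon, so argon in F8 = argon in F2 = 173.28 t/h.
hydrogen in F8: m_A = 350.2×0.857 + (1−0.289)·(1−0.492)·m_A, so m_A = 300.12/0.6388 = 469.81 t/h.
F2 = (1−0.492)×469.81 + 173.28 = 411.95 t/h.
Recycle F13 = (1−0.289)×411.95 = 292.89 t/h.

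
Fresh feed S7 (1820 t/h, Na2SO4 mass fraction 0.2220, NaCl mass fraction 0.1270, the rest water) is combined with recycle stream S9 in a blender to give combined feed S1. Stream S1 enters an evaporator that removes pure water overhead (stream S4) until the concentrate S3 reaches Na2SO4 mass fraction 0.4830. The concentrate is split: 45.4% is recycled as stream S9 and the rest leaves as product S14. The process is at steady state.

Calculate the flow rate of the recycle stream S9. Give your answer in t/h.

Overall Na2SO4 balance (none leaves overhead): Na2SO4 in fresh feed = Na2SO4 in product, i.e. 1820×0.222 = (1−0.454)·S3·0.483.
S3 = 404.04/(0.483×0.546) = 1532.1 t/h.
Recycle S9 = 0.454×1532.1 = 695.57 t/h.

695.6 t/h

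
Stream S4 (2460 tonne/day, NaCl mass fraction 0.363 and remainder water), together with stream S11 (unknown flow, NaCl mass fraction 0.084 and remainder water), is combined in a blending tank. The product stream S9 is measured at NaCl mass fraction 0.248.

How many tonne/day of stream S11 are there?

1725 tonne/day

Let S11 be the unknown flow. Total out = 2460 + S11.
NaCl balance: 892.98 + 0.084·S11 = 0.248·(2460 + S11)
(0.084 − 0.248)·S11 = 0.248×2460 − 892.98 = -282.9
S11 = -282.9 / -0.164 = 1725 tonne/day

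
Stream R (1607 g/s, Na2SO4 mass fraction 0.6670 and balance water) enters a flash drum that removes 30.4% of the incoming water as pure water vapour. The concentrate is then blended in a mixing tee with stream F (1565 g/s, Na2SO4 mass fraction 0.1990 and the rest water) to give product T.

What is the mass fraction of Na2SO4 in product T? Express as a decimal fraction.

0.4597

Vapour removed = 0.304×0.333×1607 = 162.68 g/s; concentrate = 1444.3 g/s.
Na2SO4 reaching the mixer = 1071.9 (from concentrate) + 1565×0.199 = 1383.3 g/s.
Product flow = 1444.3 + 1565 = 3009.3 g/s; Na2SO4 fraction = 0.4597.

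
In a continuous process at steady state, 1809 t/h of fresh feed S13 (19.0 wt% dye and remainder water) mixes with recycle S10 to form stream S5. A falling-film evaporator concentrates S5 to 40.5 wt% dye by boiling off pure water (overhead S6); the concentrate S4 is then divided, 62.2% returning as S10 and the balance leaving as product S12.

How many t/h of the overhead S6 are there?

Overall dye balance (none leaves overhead): dye in fresh feed = dye in product, i.e. 1809×0.190 = (1−0.622)·S4·0.405.
S4 = 343.71/(0.405×0.378) = 2245.1 t/h.
Recycle S10 = 0.622×2245.1 = 1396.5 t/h.
Combined feed S5 = 1809 + 1396.5 = 3205.5 t/h.
Overhead S6 = S5 − S4 = 3205.5 − 2245.1 = 960.33 t/h.

960.3 t/h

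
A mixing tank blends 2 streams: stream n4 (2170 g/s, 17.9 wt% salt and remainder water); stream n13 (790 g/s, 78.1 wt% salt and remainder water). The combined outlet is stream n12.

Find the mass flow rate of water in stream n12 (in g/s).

1955 g/s

water out = water in = 2170×0.821 + 790×0.219 = 1954.6 g/s.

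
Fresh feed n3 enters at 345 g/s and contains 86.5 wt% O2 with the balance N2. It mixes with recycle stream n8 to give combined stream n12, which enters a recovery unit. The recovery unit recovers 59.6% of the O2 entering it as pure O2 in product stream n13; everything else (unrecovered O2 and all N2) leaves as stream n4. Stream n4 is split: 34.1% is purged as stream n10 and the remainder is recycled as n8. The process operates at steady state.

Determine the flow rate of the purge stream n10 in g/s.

N2 enters only via n3 and leaves only via the purge: 345×0.135 = 0.341×(N2 in n4), and the recovery unit passes all N2, so N2 in n12 = N2 in n4 = 136.58 g/s.
O2 in n12: m_A = 345×0.865 + (1−0.341)·(1−0.596)·m_A, so m_A = 298.43/0.7338 = 406.7 g/s.
n4 = (1−0.596)×406.7 + 136.58 = 300.89 g/s.
Purge n10 = 0.341×300.89 = 102.6 g/s.

102.6 g/s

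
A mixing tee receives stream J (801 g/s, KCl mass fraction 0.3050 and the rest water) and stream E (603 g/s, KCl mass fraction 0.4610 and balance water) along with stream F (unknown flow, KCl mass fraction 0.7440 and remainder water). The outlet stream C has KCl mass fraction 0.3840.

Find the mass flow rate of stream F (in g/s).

46.8 g/s

Let F be the unknown flow. Total out = 1404 + F.
KCl balance: 522.29 + 0.744·F = 0.384·(1404 + F)
(0.744 − 0.384)·F = 0.384×1404 − 522.29 = 16.848
F = 16.848 / 0.360 = 46.8 g/s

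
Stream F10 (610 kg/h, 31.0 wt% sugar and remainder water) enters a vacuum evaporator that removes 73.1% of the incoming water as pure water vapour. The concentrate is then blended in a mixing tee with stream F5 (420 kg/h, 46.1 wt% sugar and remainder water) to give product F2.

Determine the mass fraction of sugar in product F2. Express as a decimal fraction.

0.530

Vapour removed = 0.731×0.690×610 = 307.68 kg/h; concentrate = 302.32 kg/h.
sugar reaching the mixer = 189.1 (from concentrate) + 420×0.461 = 382.72 kg/h.
Product flow = 302.32 + 420 = 722.32 kg/h; sugar fraction = 0.530.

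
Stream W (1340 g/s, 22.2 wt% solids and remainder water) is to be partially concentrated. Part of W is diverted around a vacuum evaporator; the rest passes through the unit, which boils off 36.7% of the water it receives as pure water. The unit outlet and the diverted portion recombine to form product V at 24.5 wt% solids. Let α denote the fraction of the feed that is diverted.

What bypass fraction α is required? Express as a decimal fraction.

0.671

All 1340×0.222 = 297.48 g/s of solids reaches V, so V = 297.48/0.245 = 1214.2 g/s and vapour = 125.8 g/s.
The evaporator receives (1−α)·1340 of feed at 0.778 water and removes 0.367 of that water:
0.367×0.778×(1−α)×1340 = 125.8
(1−α) = 125.8/382.6 = 0.3288;  α = 0.6712.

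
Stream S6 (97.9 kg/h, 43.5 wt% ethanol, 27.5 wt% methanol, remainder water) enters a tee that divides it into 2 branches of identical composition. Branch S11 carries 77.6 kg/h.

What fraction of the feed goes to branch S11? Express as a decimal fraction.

Fraction to S11 = 77.6/97.9 = 0.7926.

0.793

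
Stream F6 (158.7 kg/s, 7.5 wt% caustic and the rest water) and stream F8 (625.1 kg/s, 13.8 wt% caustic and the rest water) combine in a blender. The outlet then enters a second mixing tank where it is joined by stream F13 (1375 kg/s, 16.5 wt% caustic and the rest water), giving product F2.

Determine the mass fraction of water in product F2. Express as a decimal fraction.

Overall, product flow = 2158.8 kg/s.
water in = 158.7×0.925 + 625.1×0.862 + 1375×0.835 = 1833.8 kg/s.
water fraction in F2 = 0.849.

0.849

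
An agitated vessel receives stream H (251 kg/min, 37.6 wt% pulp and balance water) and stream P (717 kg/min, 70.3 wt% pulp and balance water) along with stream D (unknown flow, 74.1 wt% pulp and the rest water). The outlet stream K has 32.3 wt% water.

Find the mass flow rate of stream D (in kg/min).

Let D be the unknown flow. Total out = 968 + D.
water balance: 369.57 + 0.259·D = 0.323·(968 + D)
(0.259 − 0.323)·D = 0.323×968 − 369.57 = -56.909
D = -56.909 / -0.064 = 889.2 kg/min

889.2 kg/min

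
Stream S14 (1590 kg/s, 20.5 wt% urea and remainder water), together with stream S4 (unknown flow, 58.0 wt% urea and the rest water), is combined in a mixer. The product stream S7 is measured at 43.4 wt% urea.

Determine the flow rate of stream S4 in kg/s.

Let S4 be the unknown flow. Total out = 1590 + S4.
urea balance: 325.95 + 0.580·S4 = 0.434·(1590 + S4)
(0.580 − 0.434)·S4 = 0.434×1590 − 325.95 = 364.11
S4 = 364.11 / 0.146 = 2493.9 kg/s

2494 kg/s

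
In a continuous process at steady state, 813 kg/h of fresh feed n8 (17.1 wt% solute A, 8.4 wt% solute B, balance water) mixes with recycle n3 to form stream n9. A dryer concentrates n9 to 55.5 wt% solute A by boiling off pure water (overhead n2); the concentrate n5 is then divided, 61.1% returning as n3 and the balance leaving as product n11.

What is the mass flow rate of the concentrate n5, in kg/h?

643.9 kg/h

Overall solute A balance (none leaves overhead): solute A in fresh feed = solute A in product, i.e. 813×0.171 = (1−0.611)·n5·0.555.
n5 = 139.02/(0.555×0.389) = 643.94 kg/h.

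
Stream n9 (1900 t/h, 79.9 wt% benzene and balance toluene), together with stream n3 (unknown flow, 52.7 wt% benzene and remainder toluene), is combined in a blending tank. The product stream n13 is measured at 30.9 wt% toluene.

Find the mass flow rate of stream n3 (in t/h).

Let n3 be the unknown flow. Total out = 1900 + n3.
toluene balance: 381.9 + 0.473·n3 = 0.309·(1900 + n3)
(0.473 − 0.309)·n3 = 0.309×1900 − 381.9 = 205.2
n3 = 205.2 / 0.164 = 1251.2 t/h

1251 t/h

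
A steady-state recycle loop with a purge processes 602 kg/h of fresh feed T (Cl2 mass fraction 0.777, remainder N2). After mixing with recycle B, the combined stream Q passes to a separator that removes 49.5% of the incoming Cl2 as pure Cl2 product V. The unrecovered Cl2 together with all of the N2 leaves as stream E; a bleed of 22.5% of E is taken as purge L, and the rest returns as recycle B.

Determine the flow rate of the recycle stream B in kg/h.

N2 enters only via T and leaves only via the purge: 602×0.223 = 0.225×(N2 in E), and the separator passes all N2, so N2 in Q = N2 in E = 596.65 kg/h.
Cl2 in Q: m_A = 602×0.777 + (1−0.225)·(1−0.495)·m_A, so m_A = 467.75/0.6086 = 768.54 kg/h.
E = (1−0.495)×768.54 + 596.65 = 984.76 kg/h.
Recycle B = (1−0.225)×984.76 = 763.19 kg/h.

763.2 kg/h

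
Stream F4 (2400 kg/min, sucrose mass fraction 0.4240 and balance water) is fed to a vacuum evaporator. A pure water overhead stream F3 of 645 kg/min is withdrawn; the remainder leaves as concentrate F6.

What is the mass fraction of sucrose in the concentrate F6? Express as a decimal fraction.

sucrose is not removed: 2400×0.424 = 1017.6 kg/min of sucrose enters F6.
Concentrate = 2400 − 645 = 1755 kg/min.
Mass fraction = 1017.6/1755 = 0.5798.

0.5798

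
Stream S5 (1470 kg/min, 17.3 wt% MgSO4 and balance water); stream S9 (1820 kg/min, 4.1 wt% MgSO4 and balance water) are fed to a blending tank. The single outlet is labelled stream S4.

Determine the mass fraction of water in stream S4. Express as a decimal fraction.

0.9000

Total flow out = 1470 + 1820 = 3290 kg/min.
water in = 1470×0.827 + 1820×0.959 = 2961.1 kg/min.
water mass fraction in S4 = 2961.1/3290 = 0.9000.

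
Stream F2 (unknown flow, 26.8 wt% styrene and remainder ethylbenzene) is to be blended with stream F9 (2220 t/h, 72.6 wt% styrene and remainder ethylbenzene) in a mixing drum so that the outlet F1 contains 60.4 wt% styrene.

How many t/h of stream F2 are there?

Let F2 be the unknown flow. Total out = 2220 + F2.
styrene balance: 1611.7 + 0.268·F2 = 0.604·(2220 + F2)
(0.268 − 0.604)·F2 = 0.604×2220 − 1611.7 = -270.84
F2 = -270.84 / -0.336 = 806.07 t/h

806.1 t/h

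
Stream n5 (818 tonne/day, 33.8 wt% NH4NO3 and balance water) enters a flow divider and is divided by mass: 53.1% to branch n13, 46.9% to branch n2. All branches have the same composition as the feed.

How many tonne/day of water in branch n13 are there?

287.5 tonne/day

Branch n13 total = 0.531×818 = 434.36 tonne/day.
water in n13 = 0.662×434.36 = 287.54 tonne/day.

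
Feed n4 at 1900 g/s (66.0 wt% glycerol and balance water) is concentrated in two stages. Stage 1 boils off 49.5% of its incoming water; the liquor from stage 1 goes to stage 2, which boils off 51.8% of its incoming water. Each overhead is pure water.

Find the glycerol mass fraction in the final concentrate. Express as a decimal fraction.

water in feed = 1900×0.340 = 646 g/s.
After stage 1: water left = (1−0.495)×646 = 326.23; stream total = 1580.2 g/s.
After stage 2: water left = (1−0.518)×326.23 = 157.24; final concentrate = 1411.2 g/s.
glycerol fraction = 1254/1411.2 = 0.889.

0.889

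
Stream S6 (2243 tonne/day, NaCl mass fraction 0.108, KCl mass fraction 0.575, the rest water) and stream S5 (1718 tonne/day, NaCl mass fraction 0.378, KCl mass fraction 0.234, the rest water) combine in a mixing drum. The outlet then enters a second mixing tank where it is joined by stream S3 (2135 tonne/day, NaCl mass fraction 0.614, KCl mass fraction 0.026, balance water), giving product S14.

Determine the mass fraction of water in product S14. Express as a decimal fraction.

Overall, product flow = 6096 tonne/day.
water in = 2243×0.317 + 1718×0.388 + 2135×0.360 = 2146.2 tonne/day.
water fraction in S14 = 0.352.

0.352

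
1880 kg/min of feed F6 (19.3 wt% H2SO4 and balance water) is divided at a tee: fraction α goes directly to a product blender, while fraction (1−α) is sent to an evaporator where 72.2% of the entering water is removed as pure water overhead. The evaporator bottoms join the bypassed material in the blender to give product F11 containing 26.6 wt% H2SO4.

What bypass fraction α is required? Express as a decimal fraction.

0.529

All 1880×0.193 = 362.84 kg/min of H2SO4 reaches F11, so F11 = 362.84/0.266 = 1364.1 kg/min and vapour = 515.94 kg/min.
The evaporator receives (1−α)·1880 of feed at 0.807 water and removes 0.722 of that water:
0.722×0.807×(1−α)×1880 = 515.94
(1−α) = 515.94/1095.4 = 0.4710;  α = 0.5290.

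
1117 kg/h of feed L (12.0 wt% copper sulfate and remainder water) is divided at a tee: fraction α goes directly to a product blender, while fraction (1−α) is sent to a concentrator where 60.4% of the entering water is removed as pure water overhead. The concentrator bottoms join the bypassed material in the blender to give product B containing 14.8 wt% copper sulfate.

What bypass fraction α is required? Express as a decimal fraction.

All 1117×0.120 = 134.04 kg/h of copper sulfate reaches B, so B = 134.04/0.148 = 905.68 kg/h and vapour = 211.32 kg/h.
The evaporator receives (1−α)·1117 of feed at 0.880 water and removes 0.604 of that water:
0.604×0.880×(1−α)×1117 = 211.32
(1−α) = 211.32/593.71 = 0.3559;  α = 0.6441.

0.644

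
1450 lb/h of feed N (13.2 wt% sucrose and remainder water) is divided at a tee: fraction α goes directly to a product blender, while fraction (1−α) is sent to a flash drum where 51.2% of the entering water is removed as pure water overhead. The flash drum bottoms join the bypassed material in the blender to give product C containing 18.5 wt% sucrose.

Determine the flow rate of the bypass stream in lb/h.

515.3 lb/h

All 1450×0.132 = 191.4 lb/h of sucrose reaches C, so C = 191.4/0.185 = 1034.6 lb/h and vapour = 415.41 lb/h.
The evaporator receives (1−α)·1450 of feed at 0.868 water and removes 0.512 of that water:
0.512×0.868×(1−α)×1450 = 415.41
(1−α) = 415.41/644.4 = 0.6446;  α = 0.3554.
Bypass flow = 0.3554×1450 = 515.28 lb/h.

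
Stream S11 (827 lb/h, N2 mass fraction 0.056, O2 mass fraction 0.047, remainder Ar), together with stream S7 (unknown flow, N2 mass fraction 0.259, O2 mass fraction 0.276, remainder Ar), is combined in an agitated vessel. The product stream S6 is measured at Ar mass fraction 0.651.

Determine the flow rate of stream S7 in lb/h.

Let S7 be the unknown flow. Total out = 827 + S7.
Ar balance: 741.82 + 0.465·S7 = 0.651·(827 + S7)
(0.465 − 0.651)·S7 = 0.651×827 − 741.82 = -203.44
S7 = -203.44 / -0.186 = 1093.8 lb/h

1094 lb/h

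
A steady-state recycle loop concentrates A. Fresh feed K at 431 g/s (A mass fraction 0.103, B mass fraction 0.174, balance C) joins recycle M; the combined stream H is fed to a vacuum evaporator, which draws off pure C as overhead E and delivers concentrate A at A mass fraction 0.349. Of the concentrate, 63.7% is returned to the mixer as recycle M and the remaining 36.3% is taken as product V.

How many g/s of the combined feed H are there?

654.2 g/s

Overall A balance (none leaves overhead): A in fresh feed = A in product, i.e. 431×0.103 = (1−0.637)·A·0.349.
A = 44.393/(0.349×0.363) = 350.41 g/s.
Recycle M = 0.637×350.41 = 223.21 g/s.
Combined feed H = 431 + 223.21 = 654.21 g/s.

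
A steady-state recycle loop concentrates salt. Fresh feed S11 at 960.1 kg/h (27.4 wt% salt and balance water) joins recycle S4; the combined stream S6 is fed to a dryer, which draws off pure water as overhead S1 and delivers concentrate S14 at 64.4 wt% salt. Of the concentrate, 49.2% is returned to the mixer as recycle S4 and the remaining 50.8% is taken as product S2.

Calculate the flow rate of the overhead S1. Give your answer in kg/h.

551.6 kg/h

Overall salt balance (none leaves overhead): salt in fresh feed = salt in product, i.e. 960.1×0.274 = (1−0.492)·S14·0.644.
S14 = 263.07/(0.644×0.508) = 804.11 kg/h.
Recycle S4 = 0.492×804.11 = 395.62 kg/h.
Combined feed S6 = 960.1 + 395.62 = 1355.7 kg/h.
Overhead S1 = S6 − S14 = 1355.7 − 804.11 = 551.61 kg/h.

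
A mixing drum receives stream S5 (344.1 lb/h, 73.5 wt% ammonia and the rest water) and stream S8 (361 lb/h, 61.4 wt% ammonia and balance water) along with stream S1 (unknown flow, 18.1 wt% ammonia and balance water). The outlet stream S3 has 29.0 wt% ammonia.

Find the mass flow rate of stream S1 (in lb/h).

2478 lb/h

Let S1 be the unknown flow. Total out = 705.1 + S1.
ammonia balance: 474.57 + 0.181·S1 = 0.290·(705.1 + S1)
(0.181 − 0.290)·S1 = 0.290×705.1 − 474.57 = -270.09
S1 = -270.09 / -0.109 = 2477.9 lb/h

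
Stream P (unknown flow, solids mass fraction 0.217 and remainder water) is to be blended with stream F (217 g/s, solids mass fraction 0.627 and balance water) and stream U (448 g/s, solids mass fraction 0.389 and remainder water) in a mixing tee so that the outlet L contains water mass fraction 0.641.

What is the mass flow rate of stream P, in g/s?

504.2 g/s

Let P be the unknown flow. Total out = 665 + P.
water balance: 354.67 + 0.783·P = 0.641·(665 + P)
(0.783 − 0.641)·P = 0.641×665 − 354.67 = 71.596
P = 71.596 / 0.142 = 504.2 g/s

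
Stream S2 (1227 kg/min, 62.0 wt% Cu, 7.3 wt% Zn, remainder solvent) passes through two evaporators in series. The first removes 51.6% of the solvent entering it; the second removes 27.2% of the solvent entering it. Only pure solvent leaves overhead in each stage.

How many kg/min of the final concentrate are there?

983 kg/min

solvent in feed = 1227×0.307 = 376.69 kg/min.
After stage 1: solvent left = (1−0.516)×376.69 = 182.32; stream total = 1032.6 kg/min.
After stage 2: solvent left = (1−0.272)×182.32 = 132.73; final concentrate = 983.04 kg/min.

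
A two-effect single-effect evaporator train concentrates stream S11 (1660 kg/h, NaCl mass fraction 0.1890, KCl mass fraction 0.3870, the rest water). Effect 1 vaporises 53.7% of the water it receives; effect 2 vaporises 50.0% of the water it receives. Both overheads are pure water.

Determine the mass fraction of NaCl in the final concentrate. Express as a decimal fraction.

water in feed = 1660×0.424 = 703.84 kg/h.
After stage 1: water left = (1−0.537)×703.84 = 325.88; stream total = 1282 kg/h.
After stage 2: water left = (1−0.500)×325.88 = 162.94; final concentrate = 1119.1 kg/h.
NaCl fraction = 313.74/1119.1 = 0.2804.

0.2804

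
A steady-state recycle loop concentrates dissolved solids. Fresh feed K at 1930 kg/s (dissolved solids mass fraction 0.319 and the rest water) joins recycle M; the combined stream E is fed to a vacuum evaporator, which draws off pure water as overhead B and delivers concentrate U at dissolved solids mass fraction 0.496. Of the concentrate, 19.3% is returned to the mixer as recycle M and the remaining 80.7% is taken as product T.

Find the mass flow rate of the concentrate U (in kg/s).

Overall dissolved solids balance (none leaves overhead): dissolved solids in fresh feed = dissolved solids in product, i.e. 1930×0.319 = (1−0.193)·U·0.496.
U = 615.67/(0.496×0.807) = 1538.1 kg/s.

1538 kg/s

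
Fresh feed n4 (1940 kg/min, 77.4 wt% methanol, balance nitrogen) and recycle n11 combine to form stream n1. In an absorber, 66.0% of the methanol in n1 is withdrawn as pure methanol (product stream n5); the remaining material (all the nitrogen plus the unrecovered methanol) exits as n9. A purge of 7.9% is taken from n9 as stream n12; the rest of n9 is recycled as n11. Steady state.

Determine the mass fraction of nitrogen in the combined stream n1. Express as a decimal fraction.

nitrogen enters only via n4 and leaves only via the purge: 1940×0.226 = 0.079×(nitrogen in n9), and the absorber passes all nitrogen, so nitrogen in n1 = nitrogen in n9 = 5549.9 kg/min.
methanol in n1: m_A = 1940×0.774 + (1−0.079)·(1−0.660)·m_A, so m_A = 1501.6/0.6869 = 2186.1 kg/min.
n1 = 2186.1 + 5549.9 = 7736 kg/min.
nitrogen fraction in n1 = 5549.9/7736 = 0.717.

0.717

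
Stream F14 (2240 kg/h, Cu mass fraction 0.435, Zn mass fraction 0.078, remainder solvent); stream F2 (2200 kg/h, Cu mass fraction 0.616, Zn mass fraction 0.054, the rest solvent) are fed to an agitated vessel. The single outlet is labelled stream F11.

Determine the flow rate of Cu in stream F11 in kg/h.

Cu out = Cu in = 2240×0.435 + 2200×0.616 = 2329.6 kg/h.

2330 kg/h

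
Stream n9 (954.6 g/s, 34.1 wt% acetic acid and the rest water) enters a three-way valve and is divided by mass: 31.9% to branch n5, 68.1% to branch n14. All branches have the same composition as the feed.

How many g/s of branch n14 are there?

650.1 g/s

Branch n14 flow = 0.681×954.6 = 650.08 g/s.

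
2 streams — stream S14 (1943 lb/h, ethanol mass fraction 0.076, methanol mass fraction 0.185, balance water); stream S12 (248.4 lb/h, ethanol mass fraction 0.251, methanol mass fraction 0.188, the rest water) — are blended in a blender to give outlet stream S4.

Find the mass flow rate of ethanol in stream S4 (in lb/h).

210 lb/h

ethanol out = ethanol in = 1943×0.076 + 248.4×0.251 = 210.02 lb/h.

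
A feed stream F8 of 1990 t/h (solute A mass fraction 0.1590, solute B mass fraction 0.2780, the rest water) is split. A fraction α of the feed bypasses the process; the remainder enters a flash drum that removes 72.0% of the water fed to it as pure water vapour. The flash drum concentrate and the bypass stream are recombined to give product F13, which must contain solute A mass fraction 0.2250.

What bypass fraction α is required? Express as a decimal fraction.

0.276

All 1990×0.159 = 316.41 t/h of solute A reaches F13, so F13 = 316.41/0.225 = 1406.3 t/h and vapour = 583.73 t/h.
The evaporator receives (1−α)·1990 of feed at 0.563 water and removes 0.720 of that water:
0.720×0.563×(1−α)×1990 = 583.73
(1−α) = 583.73/806.67 = 0.7236;  α = 0.2764.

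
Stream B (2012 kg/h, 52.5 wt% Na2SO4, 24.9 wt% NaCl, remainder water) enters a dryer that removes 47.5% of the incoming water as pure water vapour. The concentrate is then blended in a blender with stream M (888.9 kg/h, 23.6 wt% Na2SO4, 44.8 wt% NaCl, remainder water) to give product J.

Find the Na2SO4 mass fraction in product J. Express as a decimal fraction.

0.4716

Vapour removed = 0.475×0.226×2012 = 215.99 kg/h; concentrate = 1796 kg/h.
Na2SO4 reaching the mixer = 1056.3 (from concentrate) + 888.9×0.236 = 1266.1 kg/h.
Product flow = 1796 + 888.9 = 2684.9 kg/h; Na2SO4 fraction = 0.4716.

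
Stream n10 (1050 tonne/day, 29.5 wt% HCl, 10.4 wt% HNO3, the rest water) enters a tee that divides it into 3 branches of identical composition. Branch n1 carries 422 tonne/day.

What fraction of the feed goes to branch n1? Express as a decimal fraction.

0.402

Fraction to n1 = 422/1050 = 0.4019.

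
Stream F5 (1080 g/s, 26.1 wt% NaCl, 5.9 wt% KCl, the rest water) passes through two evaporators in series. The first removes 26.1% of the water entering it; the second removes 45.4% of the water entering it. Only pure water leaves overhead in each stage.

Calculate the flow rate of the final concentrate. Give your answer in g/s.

water in feed = 1080×0.680 = 734.4 g/s.
After stage 1: water left = (1−0.261)×734.4 = 542.72; stream total = 888.32 g/s.
After stage 2: water left = (1−0.454)×542.72 = 296.33; final concentrate = 641.93 g/s.

641.9 g/s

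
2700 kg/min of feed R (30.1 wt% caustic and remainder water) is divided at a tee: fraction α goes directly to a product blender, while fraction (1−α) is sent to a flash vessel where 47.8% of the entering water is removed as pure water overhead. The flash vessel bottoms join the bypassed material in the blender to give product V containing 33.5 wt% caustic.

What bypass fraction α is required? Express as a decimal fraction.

0.696

All 2700×0.301 = 812.7 kg/min of caustic reaches V, so V = 812.7/0.335 = 2426 kg/min and vapour = 274.03 kg/min.
The evaporator receives (1−α)·2700 of feed at 0.699 water and removes 0.478 of that water:
0.478×0.699×(1−α)×2700 = 274.03
(1−α) = 274.03/902.13 = 0.3038;  α = 0.6962.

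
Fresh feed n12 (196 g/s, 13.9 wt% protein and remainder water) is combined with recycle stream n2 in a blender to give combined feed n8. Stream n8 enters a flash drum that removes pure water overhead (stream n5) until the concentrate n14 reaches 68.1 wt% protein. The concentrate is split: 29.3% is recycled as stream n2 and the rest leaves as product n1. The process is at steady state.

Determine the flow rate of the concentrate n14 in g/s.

56.59 g/s

Overall protein balance (none leaves overhead): protein in fresh feed = protein in product, i.e. 196×0.139 = (1−0.293)·n14·0.681.
n14 = 27.244/(0.681×0.707) = 56.585 g/s.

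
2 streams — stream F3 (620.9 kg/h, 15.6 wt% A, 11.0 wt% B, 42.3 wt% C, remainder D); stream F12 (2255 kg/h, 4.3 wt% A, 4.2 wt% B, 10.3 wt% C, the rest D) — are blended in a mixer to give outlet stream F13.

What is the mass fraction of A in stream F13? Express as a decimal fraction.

0.0674

Total flow out = 620.9 + 2255 = 2875.9 kg/h.
A in = 620.9×0.156 + 2255×0.043 = 193.83 kg/h.
A mass fraction in F13 = 193.83/2875.9 = 0.0674.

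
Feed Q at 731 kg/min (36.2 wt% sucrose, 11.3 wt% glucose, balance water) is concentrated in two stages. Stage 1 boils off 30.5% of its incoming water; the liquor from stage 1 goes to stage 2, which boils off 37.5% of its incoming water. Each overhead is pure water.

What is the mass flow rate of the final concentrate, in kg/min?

water in feed = 731×0.525 = 383.78 kg/min.
After stage 1: water left = (1−0.305)×383.78 = 266.72; stream total = 613.95 kg/min.
After stage 2: water left = (1−0.375)×266.72 = 166.7; final concentrate = 513.93 kg/min.

513.9 kg/min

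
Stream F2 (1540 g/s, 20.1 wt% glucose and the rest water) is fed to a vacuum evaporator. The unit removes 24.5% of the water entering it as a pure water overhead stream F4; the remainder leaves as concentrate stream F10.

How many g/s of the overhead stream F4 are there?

water entering = 1540×0.799 = 1230.5 g/s; overhead removed = 0.245×1230.5 = 301.46 g/s.

301.5 g/s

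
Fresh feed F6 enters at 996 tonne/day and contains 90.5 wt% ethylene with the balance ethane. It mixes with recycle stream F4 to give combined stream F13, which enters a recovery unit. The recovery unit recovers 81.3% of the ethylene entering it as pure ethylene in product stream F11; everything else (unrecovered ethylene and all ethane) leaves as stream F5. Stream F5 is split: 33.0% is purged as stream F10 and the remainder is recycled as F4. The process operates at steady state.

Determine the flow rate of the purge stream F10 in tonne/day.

ethane enters only via F6 and leaves only via the purge: 996×0.095 = 0.330×(ethane in F5), and the recovery unit passes all ethane, so ethane in F13 = ethane in F5 = 286.73 tonne/day.
ethylene in F13: m_A = 996×0.905 + (1−0.330)·(1−0.813)·m_A, so m_A = 901.38/0.8747 = 1030.5 tonne/day.
F5 = (1−0.813)×1030.5 + 286.73 = 479.43 tonne/day.
Purge F10 = 0.330×479.43 = 158.21 tonne/day.

158.2 tonne/day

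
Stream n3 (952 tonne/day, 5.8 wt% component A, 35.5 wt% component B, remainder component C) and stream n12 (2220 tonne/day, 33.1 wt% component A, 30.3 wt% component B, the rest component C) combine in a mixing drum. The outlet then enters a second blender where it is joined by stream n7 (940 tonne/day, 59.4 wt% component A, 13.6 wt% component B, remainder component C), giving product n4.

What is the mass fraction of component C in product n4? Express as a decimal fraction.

0.395

Overall, product flow = 4112 tonne/day.
component C in = 952×0.587 + 2220×0.366 + 940×0.270 = 1625.1 tonne/day.
component C fraction in n4 = 0.395.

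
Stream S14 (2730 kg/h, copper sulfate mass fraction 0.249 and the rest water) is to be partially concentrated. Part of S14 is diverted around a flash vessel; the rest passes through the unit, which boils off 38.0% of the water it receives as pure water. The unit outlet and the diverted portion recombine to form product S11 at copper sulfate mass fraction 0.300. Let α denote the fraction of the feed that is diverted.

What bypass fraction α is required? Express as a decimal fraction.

0.404

All 2730×0.249 = 679.77 kg/h of copper sulfate reaches S11, so S11 = 679.77/0.300 = 2265.9 kg/h and vapour = 464.1 kg/h.
The evaporator receives (1−α)·2730 of feed at 0.751 water and removes 0.380 of that water:
0.380×0.751×(1−α)×2730 = 464.1
(1−α) = 464.1/779.09 = 0.5957;  α = 0.4043.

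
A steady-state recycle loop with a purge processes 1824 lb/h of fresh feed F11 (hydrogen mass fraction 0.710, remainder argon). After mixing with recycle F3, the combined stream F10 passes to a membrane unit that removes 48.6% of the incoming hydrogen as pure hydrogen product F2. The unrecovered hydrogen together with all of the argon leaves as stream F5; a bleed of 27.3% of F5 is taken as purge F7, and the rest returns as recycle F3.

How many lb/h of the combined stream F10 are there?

4005 lb/h

argon enters only via F11 and leaves only via the purge: 1824×0.290 = 0.273×(argon in F5), and the membrane unit passes all argon, so argon in F10 = argon in F5 = 1937.6 lb/h.
hydrogen in F10: m_A = 1824×0.710 + (1−0.273)·(1−0.486)·m_A, so m_A = 1295/0.6263 = 2067.7 lb/h.
F10 = 2067.7 + 1937.6 = 4005.3 lb/h.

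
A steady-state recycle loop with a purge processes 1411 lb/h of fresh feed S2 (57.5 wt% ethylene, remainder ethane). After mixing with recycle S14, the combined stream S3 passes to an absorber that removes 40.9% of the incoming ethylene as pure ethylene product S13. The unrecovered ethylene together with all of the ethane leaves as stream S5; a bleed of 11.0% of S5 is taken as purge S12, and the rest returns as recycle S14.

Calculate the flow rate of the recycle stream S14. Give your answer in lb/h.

5752 lb/h

ethane enters only via S2 and leaves only via the purge: 1411×0.425 = 0.110×(ethane in S5), and the absorber passes all ethane, so ethane in S3 = ethane in S5 = 5451.6 lb/h.
ethylene in S3: m_A = 1411×0.575 + (1−0.110)·(1−0.409)·m_A, so m_A = 811.32/0.4740 = 1711.6 lb/h.
S5 = (1−0.409)×1711.6 + 5451.6 = 6463.2 lb/h.
Recycle S14 = (1−0.110)×6463.2 = 5752.2 lb/h.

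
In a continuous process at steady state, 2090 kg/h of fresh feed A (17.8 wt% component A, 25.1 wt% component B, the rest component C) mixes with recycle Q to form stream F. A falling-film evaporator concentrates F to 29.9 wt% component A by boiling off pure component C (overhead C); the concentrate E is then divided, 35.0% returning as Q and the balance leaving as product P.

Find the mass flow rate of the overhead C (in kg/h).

Overall component A balance (none leaves overhead): component A in fresh feed = component A in product, i.e. 2090×0.178 = (1−0.350)·E·0.299.
E = 372.02/(0.299×0.650) = 1914.2 kg/h.
Recycle Q = 0.350×1914.2 = 669.96 kg/h.
Combined feed F = 2090 + 669.96 = 2760 kg/h.
Overhead C = F − E = 2760 − 1914.2 = 845.79 kg/h.

845.8 kg/h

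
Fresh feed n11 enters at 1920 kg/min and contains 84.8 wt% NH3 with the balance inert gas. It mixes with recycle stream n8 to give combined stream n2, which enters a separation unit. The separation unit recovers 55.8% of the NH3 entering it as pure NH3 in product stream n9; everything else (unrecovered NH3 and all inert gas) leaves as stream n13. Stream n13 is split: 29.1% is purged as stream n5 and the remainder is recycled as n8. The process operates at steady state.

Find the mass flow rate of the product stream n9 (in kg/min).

NH3 in n2: m_A = 1920×0.848 + (1−0.291)·(1−0.558)·m_A, so m_A = 1628.2/0.6866 = 2371.3 kg/min.
Product n9 = 0.558×2371.3 = 1323.2 kg/min.

1323 kg/min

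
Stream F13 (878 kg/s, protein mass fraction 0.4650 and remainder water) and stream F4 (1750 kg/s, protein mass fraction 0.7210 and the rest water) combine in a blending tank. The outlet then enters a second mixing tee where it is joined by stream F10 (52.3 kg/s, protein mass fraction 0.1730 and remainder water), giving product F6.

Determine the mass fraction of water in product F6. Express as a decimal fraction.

Overall, product flow = 2680.3 kg/s.
water in = 878×0.535 + 1750×0.279 + 52.3×0.827 = 1001.2 kg/s.
water fraction in F6 = 0.3736.

0.3736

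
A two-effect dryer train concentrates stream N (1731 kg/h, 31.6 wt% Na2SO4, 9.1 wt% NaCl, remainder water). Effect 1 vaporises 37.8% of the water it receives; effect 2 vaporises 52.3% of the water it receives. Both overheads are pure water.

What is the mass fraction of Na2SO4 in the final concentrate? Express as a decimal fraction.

0.5421

water in feed = 1731×0.593 = 1026.5 kg/h.
After stage 1: water left = (1−0.378)×1026.5 = 638.47; stream total = 1343 kg/h.
After stage 2: water left = (1−0.523)×638.47 = 304.55; final concentrate = 1009.1 kg/h.
Na2SO4 fraction = 547/1009.1 = 0.5421.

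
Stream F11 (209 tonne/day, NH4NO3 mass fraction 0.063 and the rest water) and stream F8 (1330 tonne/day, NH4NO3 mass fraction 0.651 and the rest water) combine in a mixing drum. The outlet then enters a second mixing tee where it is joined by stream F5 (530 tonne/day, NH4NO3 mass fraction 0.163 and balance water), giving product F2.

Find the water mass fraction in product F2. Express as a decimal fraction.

0.533

Overall, product flow = 2069 tonne/day.
water in = 209×0.937 + 1330×0.349 + 530×0.837 = 1103.6 tonne/day.
water fraction in F2 = 0.533.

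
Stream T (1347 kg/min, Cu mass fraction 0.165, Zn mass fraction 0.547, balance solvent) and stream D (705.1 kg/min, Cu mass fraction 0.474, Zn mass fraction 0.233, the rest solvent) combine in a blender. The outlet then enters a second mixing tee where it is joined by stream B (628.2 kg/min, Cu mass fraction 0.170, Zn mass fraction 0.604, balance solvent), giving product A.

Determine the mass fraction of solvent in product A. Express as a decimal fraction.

0.275

Overall, product flow = 2680.3 kg/min.
solvent in = 1347×0.288 + 705.1×0.293 + 628.2×0.226 = 736.5 kg/min.
solvent fraction in A = 0.275.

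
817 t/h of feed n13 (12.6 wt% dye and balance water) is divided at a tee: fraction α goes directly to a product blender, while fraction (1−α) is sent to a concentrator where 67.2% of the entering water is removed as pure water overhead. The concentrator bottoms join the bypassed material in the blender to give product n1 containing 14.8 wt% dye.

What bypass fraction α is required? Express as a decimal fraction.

0.747

All 817×0.126 = 102.94 t/h of dye reaches n1, so n1 = 102.94/0.148 = 695.55 t/h and vapour = 121.45 t/h.
The evaporator receives (1−α)·817 of feed at 0.874 water and removes 0.672 of that water:
0.672×0.874×(1−α)×817 = 121.45
(1−α) = 121.45/479.85 = 0.2531;  α = 0.7469.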